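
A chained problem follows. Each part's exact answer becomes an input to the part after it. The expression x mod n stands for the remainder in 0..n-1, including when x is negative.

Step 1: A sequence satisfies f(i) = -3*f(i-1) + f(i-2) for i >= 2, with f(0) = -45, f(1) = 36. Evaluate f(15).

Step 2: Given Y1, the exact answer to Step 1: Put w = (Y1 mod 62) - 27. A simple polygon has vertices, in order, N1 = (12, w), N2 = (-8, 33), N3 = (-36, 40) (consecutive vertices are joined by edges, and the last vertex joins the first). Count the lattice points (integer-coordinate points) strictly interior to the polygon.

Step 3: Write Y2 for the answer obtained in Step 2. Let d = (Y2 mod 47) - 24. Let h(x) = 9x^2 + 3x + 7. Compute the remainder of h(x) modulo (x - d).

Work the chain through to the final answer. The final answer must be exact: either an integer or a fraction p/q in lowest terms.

Step 1: f(2) = -3*(36) + 1*(-45) = -153; iterating: f(2)=-153, f(3)=495, f(4)=-1638, f(5)=5409, f(6)=-17865, f(7)=59004, f(8)=-194877, f(9)=643635, f(10)=-2125782, f(11)=7020981, f(12)=-23188725, f(13)=76587156, f(14)=-252950193, f(15)=835437735; answer 835437735
Step 2: Y1 = 835437735; w = -16; cross terms: (12*33 - -8*-16)=268, (-8*40 - -36*33)=868, (-36*-16 - 12*40)=96; twice the area = |1232| = 1232; area = 616; boundary points = 1 + 7 + 8 = 16; strictly interior points = area - boundary/2 + 1 = 609; answer 609
Step 3: Y2 = 609; d = 21; remainder = value at the root: 9*(21)^2 + 3*(21)^1 + 7 = (3969) + (63) + (7) = 4039; answer 4039

4039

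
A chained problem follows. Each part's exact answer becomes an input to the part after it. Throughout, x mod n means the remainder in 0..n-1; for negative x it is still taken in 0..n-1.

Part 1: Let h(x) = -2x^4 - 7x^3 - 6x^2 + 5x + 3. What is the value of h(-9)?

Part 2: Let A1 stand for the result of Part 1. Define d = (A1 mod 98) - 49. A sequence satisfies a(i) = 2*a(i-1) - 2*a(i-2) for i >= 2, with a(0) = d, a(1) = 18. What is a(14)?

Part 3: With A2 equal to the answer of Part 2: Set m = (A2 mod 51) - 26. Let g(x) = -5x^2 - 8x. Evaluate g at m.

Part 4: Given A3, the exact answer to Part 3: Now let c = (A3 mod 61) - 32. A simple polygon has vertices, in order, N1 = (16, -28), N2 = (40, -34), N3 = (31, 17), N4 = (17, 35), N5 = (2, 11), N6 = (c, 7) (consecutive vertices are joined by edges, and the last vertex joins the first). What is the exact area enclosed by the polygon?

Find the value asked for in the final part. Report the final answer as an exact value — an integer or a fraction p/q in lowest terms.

Part 1: -2*(-9)^4 - 7*(-9)^3 - 6*(-9)^2 + 5*(-9)^1 + 3 = (-13122) + (5103) + (-486) + (-45) + (3) = -8547; answer -8547
Part 2: A1 = -8547; d = 28; a(2) = 2*(18) - 2*(28) = -20; iterating: a(2)=-20, a(3)=-76, a(4)=-112, a(5)=-72, a(6)=80, a(7)=304, a(8)=448, a(9)=288, a(10)=-320, a(11)=-1216, a(12)=-1792, a(13)=-1152, a(14)=1280; answer 1280
Part 3: A2 = 1280; m = -21; -5*(-21)^2 - 8*(-21)^1 = (-2205) + (168) = -2037; answer -2037
Part 4: A3 = -2037; c = 5; cross terms: (16*-34 - 40*-28)=576, (40*17 - 31*-34)=1734, (31*35 - 17*17)=796, (17*11 - 2*35)=117, (2*7 - 5*11)=-41, (5*-28 - 16*7)=-252; twice the area = |2930| = 2930; area = 1465; answer 1465

1465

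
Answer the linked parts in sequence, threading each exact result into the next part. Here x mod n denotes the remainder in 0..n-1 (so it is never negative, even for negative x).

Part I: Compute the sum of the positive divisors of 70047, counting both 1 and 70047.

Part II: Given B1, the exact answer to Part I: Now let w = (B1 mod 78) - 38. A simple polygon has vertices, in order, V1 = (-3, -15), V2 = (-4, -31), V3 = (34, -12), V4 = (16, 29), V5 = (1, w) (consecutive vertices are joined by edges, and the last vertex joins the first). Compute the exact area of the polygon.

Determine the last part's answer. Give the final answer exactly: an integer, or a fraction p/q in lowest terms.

2535/2

Part I: 70047 = 3^2 * 43 * 181; sigma = (1 + 3 + 9) * (1 + 43) * (1 + 181) = 13 * 44 * 182 = 104104; answer 104104
Part II: B1 = 104104; w = 14; cross terms: (-3*-31 - -4*-15)=33, (-4*-12 - 34*-31)=1102, (34*29 - 16*-12)=1178, (16*14 - 1*29)=195, (1*-15 - -3*14)=27; twice the area = |2535| = 2535; area = 2535/2; answer 2535/2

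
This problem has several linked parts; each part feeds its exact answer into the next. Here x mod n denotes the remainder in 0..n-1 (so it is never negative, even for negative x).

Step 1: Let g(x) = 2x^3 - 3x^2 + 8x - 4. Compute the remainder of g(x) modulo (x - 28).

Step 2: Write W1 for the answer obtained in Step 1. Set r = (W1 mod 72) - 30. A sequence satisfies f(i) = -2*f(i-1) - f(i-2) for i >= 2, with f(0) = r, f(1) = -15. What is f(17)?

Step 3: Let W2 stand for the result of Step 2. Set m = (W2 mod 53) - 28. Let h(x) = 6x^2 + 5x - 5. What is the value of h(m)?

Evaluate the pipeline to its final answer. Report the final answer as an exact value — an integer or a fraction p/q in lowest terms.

Step 1: remainder = value at the root: 2*(28)^3 - 3*(28)^2 + 8*(28)^1 - 4 = (43904) + (-2352) + (224) + (-4) = 41772; answer 41772
Step 2: W1 = 41772; r = -18; f(2) = -2*(-15) - 1*(-18) = 48; iterating: f(2)=48, f(3)=-81, f(4)=114, f(5)=-147, f(6)=180, f(7)=-213, f(8)=246, f(9)=-279, f(10)=312, f(11)=-345, f(12)=378, f(13)=-411, f(14)=444, f(15)=-477, f(16)=510, f(17)=-543; answer -543
Step 3: W2 = -543; m = 12; 6*(12)^2 + 5*(12)^1 - 5 = (864) + (60) + (-5) = 919; answer 919

919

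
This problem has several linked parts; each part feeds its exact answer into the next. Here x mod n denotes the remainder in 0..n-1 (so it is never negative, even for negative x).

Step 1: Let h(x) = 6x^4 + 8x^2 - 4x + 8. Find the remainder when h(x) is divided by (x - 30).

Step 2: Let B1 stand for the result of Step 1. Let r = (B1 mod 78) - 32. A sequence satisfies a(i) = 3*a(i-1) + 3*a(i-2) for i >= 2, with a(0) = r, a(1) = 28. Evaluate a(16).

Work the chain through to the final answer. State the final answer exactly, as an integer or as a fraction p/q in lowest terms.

Step 1: remainder = value at the root: 6*(30)^4 + 8*(30)^2 - 4*(30)^1 + 8 = (4860000) + (7200) + (-120) + (8) = 4867088; answer 4867088
Step 2: B1 = 4867088; r = 12; a(2) = 3*(28) + 3*(12) = 120; iterating: a(2)=120, a(3)=444, a(4)=1692, a(5)=6408, a(6)=24300, a(7)=92124, a(8)=349272, a(9)=1324188, a(10)=5020380, a(11)=19033704, a(12)=72162252, a(13)=273587868, a(14)=1037250360, a(15)=3932514684, a(16)=14909295132; answer 14909295132

14909295132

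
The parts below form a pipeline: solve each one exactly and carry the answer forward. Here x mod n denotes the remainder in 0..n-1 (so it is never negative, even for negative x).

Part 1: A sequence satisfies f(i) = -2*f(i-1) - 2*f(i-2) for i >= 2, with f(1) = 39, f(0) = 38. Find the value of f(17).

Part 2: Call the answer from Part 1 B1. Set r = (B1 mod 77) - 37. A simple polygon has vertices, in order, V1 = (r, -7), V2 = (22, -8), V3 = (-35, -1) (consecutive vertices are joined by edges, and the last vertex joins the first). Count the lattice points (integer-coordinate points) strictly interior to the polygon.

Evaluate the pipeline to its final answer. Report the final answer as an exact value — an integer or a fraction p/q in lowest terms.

Part 1: f(2) = -2*(39) - 2*(38) = -154; iterating: f(2)=-154, f(3)=230, f(4)=-152, f(5)=-156, f(6)=616, f(7)=-920, f(8)=608, f(9)=624, f(10)=-2464, f(11)=3680, f(12)=-2432, f(13)=-2496, f(14)=9856, f(15)=-14720, f(16)=9728, f(17)=9984; answer 9984
Part 2: B1 = 9984; r = 14; cross terms: (14*-8 - 22*-7)=42, (22*-1 - -35*-8)=-302, (-35*-7 - 14*-1)=259; twice the area = |-1| = 1; area = 1/2; boundary points = 1 + 1 + 1 = 3; strictly interior points = area - boundary/2 + 1 = 0; answer 0

0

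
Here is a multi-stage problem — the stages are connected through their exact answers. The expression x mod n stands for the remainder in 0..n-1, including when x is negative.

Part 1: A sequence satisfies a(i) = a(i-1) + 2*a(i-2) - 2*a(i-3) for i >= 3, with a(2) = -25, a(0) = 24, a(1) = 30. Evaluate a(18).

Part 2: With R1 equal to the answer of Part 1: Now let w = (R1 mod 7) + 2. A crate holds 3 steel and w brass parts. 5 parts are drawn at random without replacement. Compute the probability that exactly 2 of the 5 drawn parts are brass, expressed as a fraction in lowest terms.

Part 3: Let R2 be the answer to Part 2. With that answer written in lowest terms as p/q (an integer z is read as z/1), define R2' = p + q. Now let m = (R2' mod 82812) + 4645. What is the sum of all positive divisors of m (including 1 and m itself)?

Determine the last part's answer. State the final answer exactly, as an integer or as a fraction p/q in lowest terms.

7020

Part 1: a(3) = 1*(-25) + 2*(30) - 2*(24) = -13; iterating: a(3)=-13, a(4)=-123, a(5)=-99, a(6)=-319, a(7)=-271, a(8)=-711, a(9)=-615, a(10)=-1495, a(11)=-1303, a(12)=-3063, a(13)=-2679, a(14)=-6199, a(15)=-5431, a(16)=-12471, a(17)=-10935, a(18)=-25015; answer -25015
Part 2: R1 = -25015; w = 5; total draws C(8,5) = 56; favorable C(5,2)*C(3,3) = 10; P = 5/28; answer 5/28
Part 3: R2 = 5/28; threaded value p + q = 33; m = 4678; 4678 = 2 * 2339; sigma = (1 + 2) * (1 + 2339) = 3 * 2340 = 7020; answer 7020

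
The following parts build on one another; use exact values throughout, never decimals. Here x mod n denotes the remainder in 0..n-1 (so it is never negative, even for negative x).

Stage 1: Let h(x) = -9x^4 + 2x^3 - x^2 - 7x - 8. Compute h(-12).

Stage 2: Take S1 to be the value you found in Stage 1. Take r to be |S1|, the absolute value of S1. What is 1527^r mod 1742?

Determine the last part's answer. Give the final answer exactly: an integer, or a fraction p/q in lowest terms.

263

Stage 1: -9*(-12)^4 + 2*(-12)^3 - 1*(-12)^2 - 7*(-12)^1 - 8 = (-186624) + (-3456) + (-144) + (84) + (-8) = -190148; answer -190148
Stage 2: S1 = -190148; r = 190148; squarings mod 1742: 1527^1=1527, 1527^2=933, 1527^4=1231, 1527^8=1563, 1527^16=685, 1527^32=627, 1527^64=1179, 1527^128=1667, 1527^256=399, 1527^512=679, 1527^1024=1153, 1527^2048=263, 1527^4096=1231, 1527^8192=1563, 1527^16384=685, 1527^32768=627, 1527^65536=1179, 1527^131072=1667; 1527^190148 = 1527^4 * 1527^64 * 1527^128 * 1527^512 * 1527^1024 * 1527^8192 * 1527^16384 * 1527^32768 * 1527^131072 = 263 (mod 1742); answer 263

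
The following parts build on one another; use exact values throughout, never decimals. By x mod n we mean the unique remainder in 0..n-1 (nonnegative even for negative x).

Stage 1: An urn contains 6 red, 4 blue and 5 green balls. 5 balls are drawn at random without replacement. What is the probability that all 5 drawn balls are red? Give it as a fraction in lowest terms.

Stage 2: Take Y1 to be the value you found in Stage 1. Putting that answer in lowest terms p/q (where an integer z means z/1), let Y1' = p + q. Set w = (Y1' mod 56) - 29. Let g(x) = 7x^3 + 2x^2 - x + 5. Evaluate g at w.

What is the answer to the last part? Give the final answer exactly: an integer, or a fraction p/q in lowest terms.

75487

Stage 1: total draws C(15,5) = 3003; favorable C(6,5) = 6; P = 2/1001; answer 2/1001
Stage 2: Y1 = 2/1001; threaded value p + q = 1003; w = 22; 7*(22)^3 + 2*(22)^2 - 1*(22)^1 + 5 = (74536) + (968) + (-22) + (5) = 75487; answer 75487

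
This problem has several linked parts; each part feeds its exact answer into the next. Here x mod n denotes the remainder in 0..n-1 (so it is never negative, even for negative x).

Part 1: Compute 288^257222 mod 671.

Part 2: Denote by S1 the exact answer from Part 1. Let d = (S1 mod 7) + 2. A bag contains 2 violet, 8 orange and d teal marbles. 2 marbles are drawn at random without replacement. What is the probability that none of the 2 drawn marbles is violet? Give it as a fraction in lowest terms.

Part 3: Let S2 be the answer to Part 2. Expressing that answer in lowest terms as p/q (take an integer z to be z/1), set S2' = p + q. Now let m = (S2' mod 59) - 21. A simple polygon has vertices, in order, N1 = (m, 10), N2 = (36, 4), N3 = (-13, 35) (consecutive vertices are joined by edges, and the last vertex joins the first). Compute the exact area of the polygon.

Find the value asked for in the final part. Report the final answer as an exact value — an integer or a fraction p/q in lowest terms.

Part 1: squarings mod 671: 288^1=288, 288^2=411, 288^4=500, 288^8=388, 288^16=240, 288^32=565, 288^64=500, 288^128=388, 288^256=240, 288^512=565, 288^1024=500, 288^2048=388, 288^4096=240, 288^8192=565, 288^16384=500, 288^32768=388, 288^65536=240, 288^131072=565; 288^257222 = 288^2 * 288^4 * 288^64 * 288^128 * 288^1024 * 288^2048 * 288^8192 * 288^16384 * 288^32768 * 288^65536 * 288^131072 = 411 (mod 671); answer 411
Part 2: S1 = 411; d = 7; total draws C(17,2) = 136; favorable C(15,2) = 105; P = 105/136; answer 105/136
Part 3: S2 = 105/136; threaded value p + q = 241; m = -16; cross terms: (-16*4 - 36*10)=-424, (36*35 - -13*4)=1312, (-13*10 - -16*35)=430; twice the area = |1318| = 1318; area = 659; answer 659

659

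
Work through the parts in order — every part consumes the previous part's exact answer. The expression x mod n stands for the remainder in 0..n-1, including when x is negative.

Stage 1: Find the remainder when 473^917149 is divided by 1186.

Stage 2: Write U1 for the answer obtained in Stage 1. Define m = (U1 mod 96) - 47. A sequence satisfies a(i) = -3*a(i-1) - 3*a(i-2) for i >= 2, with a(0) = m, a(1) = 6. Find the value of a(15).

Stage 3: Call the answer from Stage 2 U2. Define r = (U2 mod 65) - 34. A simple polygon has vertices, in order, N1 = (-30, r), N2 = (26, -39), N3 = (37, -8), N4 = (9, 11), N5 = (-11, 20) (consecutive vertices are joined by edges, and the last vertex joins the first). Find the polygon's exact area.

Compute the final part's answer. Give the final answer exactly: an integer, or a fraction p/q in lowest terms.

2096

Stage 1: squarings mod 1186: 473^1=473, 473^2=761, 473^4=353, 473^8=79, 473^16=311, 473^32=655, 473^64=879, 473^128=555, 473^256=851, 473^512=741, 473^1024=1149, 473^2048=183, 473^4096=281, 473^8192=685, 473^16384=755, 473^32768=745, 473^65536=1163, 473^131072=529, 473^262144=1131, 473^524288=653; 473^917149 = 473^1 * 473^4 * 473^8 * 473^16 * 473^128 * 473^512 * 473^1024 * 473^2048 * 473^4096 * 473^8192 * 473^16384 * 473^32768 * 473^65536 * 473^262144 * 473^524288 = 21 (mod 1186); answer 21
Stage 2: U1 = 21; m = -26; a(2) = -3*(6) - 3*(-26) = 60; iterating: a(2)=60, a(3)=-198, a(4)=414, a(5)=-648, a(6)=702, a(7)=-162, a(8)=-1620, a(9)=5346, a(10)=-11178, a(11)=17496, a(12)=-18954, a(13)=4374, a(14)=43740, a(15)=-144342; answer -144342
Stage 3: U2 = -144342; r = -11; cross terms: (-30*-39 - 26*-11)=1456, (26*-8 - 37*-39)=1235, (37*11 - 9*-8)=479, (9*20 - -11*11)=301, (-11*-11 - -30*20)=721; twice the area = |4192| = 4192; area = 2096; answer 2096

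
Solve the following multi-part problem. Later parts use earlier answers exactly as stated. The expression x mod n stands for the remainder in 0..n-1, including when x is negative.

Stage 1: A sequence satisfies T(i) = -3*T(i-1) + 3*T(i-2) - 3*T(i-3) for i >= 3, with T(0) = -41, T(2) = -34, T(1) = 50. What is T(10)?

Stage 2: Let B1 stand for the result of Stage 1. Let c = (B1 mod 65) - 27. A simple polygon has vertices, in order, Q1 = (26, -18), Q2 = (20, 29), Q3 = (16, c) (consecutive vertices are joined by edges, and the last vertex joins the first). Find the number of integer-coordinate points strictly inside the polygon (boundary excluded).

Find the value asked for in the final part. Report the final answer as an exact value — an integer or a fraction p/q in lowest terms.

Stage 1: T(3) = -3*(-34) + 3*(50) - 3*(-41) = 375; iterating: T(3)=375, T(4)=-1377, T(5)=5358, T(6)=-21330, T(7)=84195, T(8)=-332649, T(9)=1314522, T(10)=-5194098; answer -5194098
Stage 2: B1 = -5194098; c = 25; cross terms: (26*29 - 20*-18)=1114, (20*25 - 16*29)=36, (16*-18 - 26*25)=-938; twice the area = |212| = 212; area = 106; boundary points = 1 + 4 + 1 = 6; strictly interior points = area - boundary/2 + 1 = 104; answer 104

104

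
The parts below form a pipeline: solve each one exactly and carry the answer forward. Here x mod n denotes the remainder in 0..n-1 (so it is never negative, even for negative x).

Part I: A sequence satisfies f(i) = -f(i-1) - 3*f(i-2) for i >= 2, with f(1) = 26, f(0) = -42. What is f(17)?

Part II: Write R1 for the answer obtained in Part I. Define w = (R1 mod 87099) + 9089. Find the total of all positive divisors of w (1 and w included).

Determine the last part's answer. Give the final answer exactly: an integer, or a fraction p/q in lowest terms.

90288

Part I: f(2) = -1*(26) - 3*(-42) = 100; iterating: f(2)=100, f(3)=-178, f(4)=-122, f(5)=656, f(6)=-290, f(7)=-1678, f(8)=2548, f(9)=2486, f(10)=-10130, f(11)=2672, f(12)=27718, f(13)=-35734, f(14)=-47420, f(15)=154622, f(16)=-12362, f(17)=-451504; answer -451504
Part II: R1 = -451504; w = 80179; 80179 = 11 * 37 * 197; sigma = (1 + 11) * (1 + 37) * (1 + 197) = 12 * 38 * 198 = 90288; answer 90288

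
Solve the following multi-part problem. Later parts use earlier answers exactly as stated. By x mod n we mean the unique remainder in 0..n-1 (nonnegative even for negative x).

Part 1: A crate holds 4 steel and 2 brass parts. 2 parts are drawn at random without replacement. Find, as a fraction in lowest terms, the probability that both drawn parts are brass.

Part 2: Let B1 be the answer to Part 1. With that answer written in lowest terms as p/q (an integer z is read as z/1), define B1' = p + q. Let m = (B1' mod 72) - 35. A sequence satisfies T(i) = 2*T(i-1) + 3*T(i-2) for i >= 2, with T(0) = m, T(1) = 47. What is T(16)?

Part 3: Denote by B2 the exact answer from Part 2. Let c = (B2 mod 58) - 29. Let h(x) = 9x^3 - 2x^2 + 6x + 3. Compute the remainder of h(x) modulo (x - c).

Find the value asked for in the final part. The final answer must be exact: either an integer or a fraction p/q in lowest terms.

-89

Part 1: total draws C(6,2) = 15; favorable C(2,2) = 1; P = 1/15; answer 1/15
Part 2: B1 = 1/15; threaded value p + q = 16; m = -19; T(2) = 2*(47) + 3*(-19) = 37; iterating: T(2)=37, T(3)=215, T(4)=541, T(5)=1727, T(6)=5077, T(7)=15335, T(8)=45901, T(9)=137807, T(10)=413317, T(11)=1240055, T(12)=3720061, T(13)=11160287, T(14)=33480757, T(15)=100442375, T(16)=301327021; answer 301327021
Part 3: B2 = 301327021; c = -2; remainder = value at the root: 9*(-2)^3 - 2*(-2)^2 + 6*(-2)^1 + 3 = (-72) + (-8) + (-12) + (3) = -89; answer -89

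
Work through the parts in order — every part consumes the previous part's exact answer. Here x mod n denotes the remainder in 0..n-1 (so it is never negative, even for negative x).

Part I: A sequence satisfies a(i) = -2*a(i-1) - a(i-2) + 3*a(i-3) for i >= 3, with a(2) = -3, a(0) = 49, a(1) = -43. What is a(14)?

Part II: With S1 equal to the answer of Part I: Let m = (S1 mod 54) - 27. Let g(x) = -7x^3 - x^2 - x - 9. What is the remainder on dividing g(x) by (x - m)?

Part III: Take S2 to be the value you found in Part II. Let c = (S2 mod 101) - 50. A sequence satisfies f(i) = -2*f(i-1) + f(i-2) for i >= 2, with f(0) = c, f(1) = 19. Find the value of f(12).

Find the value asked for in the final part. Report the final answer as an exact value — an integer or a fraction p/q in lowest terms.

-246117

Part I: a(3) = -2*(-3) - 1*(-43) + 3*(49) = 196; iterating: a(3)=196, a(4)=-518, a(5)=831, a(6)=-556, a(7)=-1273, a(8)=5595, a(9)=-11585, a(10)=13756, a(11)=858, a(12)=-50227, a(13)=140864, a(14)=-228927; answer -228927
Part II: S1 = -228927; m = 6; remainder = value at the root: -7*(6)^3 - 1*(6)^2 - 1*(6)^1 - 9 = (-1512) + (-36) + (-6) + (-9) = -1563; answer -1563
Part III: S2 = -1563; c = 3; f(2) = -2*(19) + 1*(3) = -35; iterating: f(2)=-35, f(3)=89, f(4)=-213, f(5)=515, f(6)=-1243, f(7)=3001, f(8)=-7245, f(9)=17491, f(10)=-42227, f(11)=101945, f(12)=-246117; answer -246117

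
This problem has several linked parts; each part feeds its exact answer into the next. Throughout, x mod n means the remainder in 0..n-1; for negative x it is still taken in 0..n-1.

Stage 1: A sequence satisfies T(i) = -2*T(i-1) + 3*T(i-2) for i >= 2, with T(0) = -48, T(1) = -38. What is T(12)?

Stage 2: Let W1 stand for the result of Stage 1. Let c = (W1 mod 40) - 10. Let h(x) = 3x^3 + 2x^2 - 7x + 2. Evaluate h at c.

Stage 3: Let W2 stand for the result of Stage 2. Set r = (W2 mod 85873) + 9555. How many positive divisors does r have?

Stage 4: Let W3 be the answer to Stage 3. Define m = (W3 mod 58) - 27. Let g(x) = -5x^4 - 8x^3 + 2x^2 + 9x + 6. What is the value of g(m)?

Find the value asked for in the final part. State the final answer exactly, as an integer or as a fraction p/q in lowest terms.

Stage 1: T(2) = -2*(-38) + 3*(-48) = -68; iterating: T(2)=-68, T(3)=22, T(4)=-248, T(5)=562, T(6)=-1868, T(7)=5422, T(8)=-16448, T(9)=49162, T(10)=-147668, T(11)=442822, T(12)=-1328648; answer -1328648
Stage 2: W1 = -1328648; c = 22; 3*(22)^3 + 2*(22)^2 - 7*(22)^1 + 2 = (31944) + (968) + (-154) + (2) = 32760; answer 32760
Stage 3: W2 = 32760; r = 42315; 42315 = 3 * 5 * 7 * 13 * 31; number of divisors = (1+1) * (1+1) * (1+1) * (1+1) * (1+1) = 32; answer 32
Stage 4: W3 = 32; m = 5; -5*(5)^4 - 8*(5)^3 + 2*(5)^2 + 9*(5)^1 + 6 = (-3125) + (-1000) + (50) + (45) + (6) = -4024; answer -4024

-4024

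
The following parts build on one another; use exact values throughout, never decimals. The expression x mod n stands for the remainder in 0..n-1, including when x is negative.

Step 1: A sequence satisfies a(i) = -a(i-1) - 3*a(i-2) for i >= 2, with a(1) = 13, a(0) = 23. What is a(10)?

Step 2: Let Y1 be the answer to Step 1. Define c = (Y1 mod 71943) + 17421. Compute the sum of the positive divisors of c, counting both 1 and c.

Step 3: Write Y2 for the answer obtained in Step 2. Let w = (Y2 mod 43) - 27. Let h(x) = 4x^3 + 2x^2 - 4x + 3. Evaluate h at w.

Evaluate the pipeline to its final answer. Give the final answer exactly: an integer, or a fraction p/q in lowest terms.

Step 1: a(2) = -1*(13) - 3*(23) = -82; iterating: a(2)=-82, a(3)=43, a(4)=203, a(5)=-332, a(6)=-277, a(7)=1273, a(8)=-442, a(9)=-3377, a(10)=4703; answer 4703
Step 2: Y1 = 4703; c = 22124; 22124 = 2^2 * 5531; sigma = (1 + 2 + 4) * (1 + 5531) = 7 * 5532 = 38724; answer 38724
Step 3: Y2 = 38724; w = -3; 4*(-3)^3 + 2*(-3)^2 - 4*(-3)^1 + 3 = (-108) + (18) + (12) + (3) = -75; answer -75

-75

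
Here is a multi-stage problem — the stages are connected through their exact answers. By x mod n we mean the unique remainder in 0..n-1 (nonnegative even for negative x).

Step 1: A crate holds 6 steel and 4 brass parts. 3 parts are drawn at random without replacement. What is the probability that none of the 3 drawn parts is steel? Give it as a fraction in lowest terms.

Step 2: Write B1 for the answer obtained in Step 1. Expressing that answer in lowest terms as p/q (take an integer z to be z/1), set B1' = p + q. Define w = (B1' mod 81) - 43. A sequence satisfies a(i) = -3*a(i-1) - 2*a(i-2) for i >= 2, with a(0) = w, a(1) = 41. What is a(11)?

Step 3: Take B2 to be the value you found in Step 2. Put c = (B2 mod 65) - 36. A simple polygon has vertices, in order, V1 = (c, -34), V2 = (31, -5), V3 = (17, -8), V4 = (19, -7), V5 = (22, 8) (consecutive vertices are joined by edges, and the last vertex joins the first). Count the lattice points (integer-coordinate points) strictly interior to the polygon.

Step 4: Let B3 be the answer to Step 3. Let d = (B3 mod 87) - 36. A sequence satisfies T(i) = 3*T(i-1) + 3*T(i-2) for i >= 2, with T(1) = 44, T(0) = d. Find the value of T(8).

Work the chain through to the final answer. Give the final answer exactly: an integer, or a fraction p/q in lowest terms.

Step 1: total draws C(10,3) = 120; favorable C(4,3) = 4; P = 1/30; answer 1/30
Step 2: B1 = 1/30; threaded value p + q = 31; w = -12; a(2) = -3*(41) - 2*(-12) = -99; iterating: a(2)=-99, a(3)=215, a(4)=-447, a(5)=911, a(6)=-1839, a(7)=3695, a(8)=-7407, a(9)=14831, a(10)=-29679, a(11)=59375; answer 59375
Step 3: B2 = 59375; c = -6; cross terms: (-6*-5 - 31*-34)=1084, (31*-8 - 17*-5)=-163, (17*-7 - 19*-8)=33, (19*8 - 22*-7)=306, (22*-34 - -6*8)=-700; twice the area = |560| = 560; area = 280; boundary points = 1 + 1 + 1 + 3 + 14 = 20; strictly interior points = area - boundary/2 + 1 = 271; answer 271
Step 4: B3 = 271; d = -26; T(2) = 3*(44) + 3*(-26) = 54; iterating: T(2)=54, T(3)=294, T(4)=1044, T(5)=4014, T(6)=15174, T(7)=57564, T(8)=218214; answer 218214

218214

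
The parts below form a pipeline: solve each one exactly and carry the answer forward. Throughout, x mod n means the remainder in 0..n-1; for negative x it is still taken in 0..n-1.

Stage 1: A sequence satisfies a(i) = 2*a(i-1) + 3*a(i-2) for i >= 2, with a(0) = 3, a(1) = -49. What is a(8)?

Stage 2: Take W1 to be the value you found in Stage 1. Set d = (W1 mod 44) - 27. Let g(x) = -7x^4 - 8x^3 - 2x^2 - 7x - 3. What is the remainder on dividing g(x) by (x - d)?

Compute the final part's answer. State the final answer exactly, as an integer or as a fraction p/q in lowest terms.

Stage 1: a(2) = 2*(-49) + 3*(3) = -89; iterating: a(2)=-89, a(3)=-325, a(4)=-917, a(5)=-2809, a(6)=-8369, a(7)=-25165, a(8)=-75437; answer -75437
Stage 2: W1 = -75437; d = -4; remainder = value at the root: -7*(-4)^4 - 8*(-4)^3 - 2*(-4)^2 - 7*(-4)^1 - 3 = (-1792) + (512) + (-32) + (28) + (-3) = -1287; answer -1287

-1287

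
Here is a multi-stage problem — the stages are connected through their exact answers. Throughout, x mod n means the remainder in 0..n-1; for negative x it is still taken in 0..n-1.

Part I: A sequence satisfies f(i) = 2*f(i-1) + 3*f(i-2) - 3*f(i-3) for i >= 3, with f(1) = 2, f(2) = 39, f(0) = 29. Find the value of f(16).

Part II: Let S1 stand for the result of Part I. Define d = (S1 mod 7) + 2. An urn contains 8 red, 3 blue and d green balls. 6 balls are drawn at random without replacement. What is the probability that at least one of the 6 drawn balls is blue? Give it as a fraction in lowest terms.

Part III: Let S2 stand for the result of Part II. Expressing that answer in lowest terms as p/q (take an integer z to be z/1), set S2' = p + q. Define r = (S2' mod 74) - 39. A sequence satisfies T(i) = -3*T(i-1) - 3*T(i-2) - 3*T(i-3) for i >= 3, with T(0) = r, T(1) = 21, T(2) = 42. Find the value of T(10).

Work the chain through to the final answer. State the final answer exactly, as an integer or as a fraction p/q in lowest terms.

27378

Part I: f(3) = 2*(39) + 3*(2) - 3*(29) = -3; iterating: f(3)=-3, f(4)=105, f(5)=84, f(6)=492, f(7)=921, f(8)=3066, f(9)=7419, f(10)=21273, f(11)=55605, f(12)=152772, f(13)=408540, f(14)=1108581, f(15)=2984466, f(16)=8069055; answer 8069055
Part II: S1 = 8069055; d = 3; total draws C(14,6) = 3003; complement C(11,6) = 462; favorable 3003 - 462 = 2541; P = 11/13; answer 11/13
Part III: S2 = 11/13; threaded value p + q = 24; r = -15; T(3) = -3*(42) - 3*(21) - 3*(-15) = -144; iterating: T(3)=-144, T(4)=243, T(5)=-423, T(6)=972, T(7)=-2376, T(8)=5481, T(9)=-12231, T(10)=27378; answer 27378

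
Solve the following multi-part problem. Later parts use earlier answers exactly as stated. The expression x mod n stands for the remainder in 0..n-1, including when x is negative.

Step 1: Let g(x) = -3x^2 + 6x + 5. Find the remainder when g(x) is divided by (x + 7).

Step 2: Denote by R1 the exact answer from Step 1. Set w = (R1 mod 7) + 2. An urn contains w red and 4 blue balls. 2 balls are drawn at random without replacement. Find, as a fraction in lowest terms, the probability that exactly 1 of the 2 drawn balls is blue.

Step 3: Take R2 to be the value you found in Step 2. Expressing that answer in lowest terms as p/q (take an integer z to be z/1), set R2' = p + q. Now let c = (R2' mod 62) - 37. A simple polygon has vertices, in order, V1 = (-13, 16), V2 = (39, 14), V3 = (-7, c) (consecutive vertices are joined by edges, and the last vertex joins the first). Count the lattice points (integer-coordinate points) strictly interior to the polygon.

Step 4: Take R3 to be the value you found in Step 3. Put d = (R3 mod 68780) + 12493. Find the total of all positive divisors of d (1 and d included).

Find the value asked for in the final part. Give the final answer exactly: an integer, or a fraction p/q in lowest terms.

Step 1: remainder = value at the root: -3*(-7)^2 + 6*(-7)^1 + 5 = (-147) + (-42) + (5) = -184; answer -184
Step 2: R1 = -184; w = 7; total draws C(11,2) = 55; favorable C(4,1)*C(7,1) = 28; P = 28/55; answer 28/55
Step 3: R2 = 28/55; threaded value p + q = 83; c = -16; cross terms: (-13*14 - 39*16)=-806, (39*-16 - -7*14)=-526, (-7*16 - -13*-16)=-320; twice the area = |-1652| = 1652; area = 826; boundary points = 2 + 2 + 2 = 6; strictly interior points = area - boundary/2 + 1 = 824; answer 824
Step 4: R3 = 824; d = 13317; 13317 = 3 * 23 * 193; sigma = (1 + 3) * (1 + 23) * (1 + 193) = 4 * 24 * 194 = 18624; answer 18624

18624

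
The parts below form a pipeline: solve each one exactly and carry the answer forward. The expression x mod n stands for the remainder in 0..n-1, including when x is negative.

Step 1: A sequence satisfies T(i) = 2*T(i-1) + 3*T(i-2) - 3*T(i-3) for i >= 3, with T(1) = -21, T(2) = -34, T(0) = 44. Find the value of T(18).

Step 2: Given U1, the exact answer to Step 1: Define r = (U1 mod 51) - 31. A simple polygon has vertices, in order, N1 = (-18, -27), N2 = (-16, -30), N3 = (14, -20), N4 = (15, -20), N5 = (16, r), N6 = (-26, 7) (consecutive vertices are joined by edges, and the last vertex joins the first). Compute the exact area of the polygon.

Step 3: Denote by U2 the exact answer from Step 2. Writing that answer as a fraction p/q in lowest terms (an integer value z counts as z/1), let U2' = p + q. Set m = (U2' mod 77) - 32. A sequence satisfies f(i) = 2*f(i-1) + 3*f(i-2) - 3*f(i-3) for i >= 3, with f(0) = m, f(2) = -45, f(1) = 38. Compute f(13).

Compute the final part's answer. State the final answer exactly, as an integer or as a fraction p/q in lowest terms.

Step 1: T(3) = 2*(-34) + 3*(-21) - 3*(44) = -263; iterating: T(3)=-263, T(4)=-565, T(5)=-1817, T(6)=-4540, T(7)=-12836, T(8)=-33841, T(9)=-92570, T(10)=-248155, T(11)=-672497, T(12)=-1811749, T(13)=-4896524, T(14)=-13210804, T(15)=-35675933, T(16)=-96294706, T(17)=-259984799, T(18)=-701825917; answer -701825917
Step 2: U1 = -701825917; r = -5; cross terms: (-18*-30 - -16*-27)=108, (-16*-20 - 14*-30)=740, (14*-20 - 15*-20)=20, (15*-5 - 16*-20)=245, (16*7 - -26*-5)=-18, (-26*-27 - -18*7)=828; twice the area = |1923| = 1923; area = 1923/2; answer 1923/2
Step 3: U2 = 1923/2; threaded value p + q = 1925; m = -32; f(3) = 2*(-45) + 3*(38) - 3*(-32) = 120; iterating: f(3)=120, f(4)=-9, f(5)=477, f(6)=567, f(7)=2592, f(8)=5454, f(9)=16983, f(10)=42552, f(11)=119691, f(12)=316089, f(13)=863595; answer 863595

863595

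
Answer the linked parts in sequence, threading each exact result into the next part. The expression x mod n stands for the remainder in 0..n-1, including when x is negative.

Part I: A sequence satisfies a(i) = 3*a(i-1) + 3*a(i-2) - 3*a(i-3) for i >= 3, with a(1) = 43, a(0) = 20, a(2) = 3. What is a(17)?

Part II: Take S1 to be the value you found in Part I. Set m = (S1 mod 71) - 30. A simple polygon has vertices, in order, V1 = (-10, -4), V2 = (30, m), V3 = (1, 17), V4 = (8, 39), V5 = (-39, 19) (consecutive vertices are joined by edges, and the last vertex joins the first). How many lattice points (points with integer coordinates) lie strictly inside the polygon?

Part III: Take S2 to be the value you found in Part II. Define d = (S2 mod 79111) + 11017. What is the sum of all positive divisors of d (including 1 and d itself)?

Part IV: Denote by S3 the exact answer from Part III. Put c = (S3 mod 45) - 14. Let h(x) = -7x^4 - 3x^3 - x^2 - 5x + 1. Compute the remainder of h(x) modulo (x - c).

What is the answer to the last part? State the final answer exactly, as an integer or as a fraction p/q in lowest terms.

-479

Part I: a(3) = 3*(3) + 3*(43) - 3*(20) = 78; iterating: a(3)=78, a(4)=114, a(5)=567, a(6)=1809, a(7)=6786, a(8)=24084, a(9)=87183, a(10)=313443, a(11)=1129626, a(12)=4067658, a(13)=14651523, a(14)=52768665, a(15)=190057590, a(16)=684524196, a(17)=2465439363; answer 2465439363
Part II: S1 = 2465439363; m = -25; cross terms: (-10*-25 - 30*-4)=370, (30*17 - 1*-25)=535, (1*39 - 8*17)=-97, (8*19 - -39*39)=1673, (-39*-4 - -10*19)=346; twice the area = |2827| = 2827; area = 2827/2; boundary points = 1 + 1 + 1 + 1 + 1 = 5; strictly interior points = area - boundary/2 + 1 = 1412; answer 1412
Part III: S2 = 1412; d = 12429; 12429 = 3^2 * 1381; sigma = (1 + 3 + 9) * (1 + 1381) = 13 * 1382 = 17966; answer 17966
Part IV: S3 = 17966; c = -3; remainder = value at the root: -7*(-3)^4 - 3*(-3)^3 - 1*(-3)^2 - 5*(-3)^1 + 1 = (-567) + (81) + (-9) + (15) + (1) = -479; answer -479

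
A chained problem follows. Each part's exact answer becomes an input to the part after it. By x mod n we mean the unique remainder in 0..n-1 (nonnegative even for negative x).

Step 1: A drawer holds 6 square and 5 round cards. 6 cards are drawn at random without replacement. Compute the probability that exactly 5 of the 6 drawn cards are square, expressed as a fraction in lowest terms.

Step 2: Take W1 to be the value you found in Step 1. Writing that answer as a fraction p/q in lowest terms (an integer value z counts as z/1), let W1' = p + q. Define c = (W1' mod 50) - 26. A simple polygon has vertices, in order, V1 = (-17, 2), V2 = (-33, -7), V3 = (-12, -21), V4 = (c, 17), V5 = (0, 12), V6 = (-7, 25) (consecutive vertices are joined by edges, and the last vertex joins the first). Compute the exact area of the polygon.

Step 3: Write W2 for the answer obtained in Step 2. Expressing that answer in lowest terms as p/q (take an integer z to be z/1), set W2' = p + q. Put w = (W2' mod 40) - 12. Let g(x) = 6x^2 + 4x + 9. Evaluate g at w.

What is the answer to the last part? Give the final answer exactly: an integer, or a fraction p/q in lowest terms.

275

Step 1: total draws C(11,6) = 462; favorable C(6,5)*C(5,1) = 30; P = 5/77; answer 5/77
Step 2: W1 = 5/77; threaded value p + q = 82; c = 6; cross terms: (-17*-7 - -33*2)=185, (-33*-21 - -12*-7)=609, (-12*17 - 6*-21)=-78, (6*12 - 0*17)=72, (0*25 - -7*12)=84, (-7*2 - -17*25)=411; twice the area = |1283| = 1283; area = 1283/2; answer 1283/2
Step 3: W2 = 1283/2; threaded value p + q = 1285; w = -7; 6*(-7)^2 + 4*(-7)^1 + 9 = (294) + (-28) + (9) = 275; answer 275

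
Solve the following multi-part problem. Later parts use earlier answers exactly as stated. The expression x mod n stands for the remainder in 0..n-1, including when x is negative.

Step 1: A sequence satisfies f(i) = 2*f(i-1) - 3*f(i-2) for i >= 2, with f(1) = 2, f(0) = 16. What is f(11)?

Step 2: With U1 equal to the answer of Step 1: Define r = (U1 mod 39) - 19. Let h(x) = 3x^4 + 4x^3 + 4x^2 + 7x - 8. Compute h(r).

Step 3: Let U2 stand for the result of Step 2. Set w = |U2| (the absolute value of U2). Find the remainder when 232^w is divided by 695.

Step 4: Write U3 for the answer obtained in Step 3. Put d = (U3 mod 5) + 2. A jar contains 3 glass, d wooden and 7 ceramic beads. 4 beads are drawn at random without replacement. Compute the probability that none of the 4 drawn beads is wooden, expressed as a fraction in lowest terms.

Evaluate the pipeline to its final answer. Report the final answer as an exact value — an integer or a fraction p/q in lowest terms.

Step 1: f(2) = 2*(2) - 3*(16) = -44; iterating: f(2)=-44, f(3)=-94, f(4)=-56, f(5)=170, f(6)=508, f(7)=506, f(8)=-512, f(9)=-2542, f(10)=-3548, f(11)=530; answer 530
Step 2: U1 = 530; r = 4; 3*(4)^4 + 4*(4)^3 + 4*(4)^2 + 7*(4)^1 - 8 = (768) + (256) + (64) + (28) + (-8) = 1108; answer 1108
Step 3: U2 = 1108; w = 1108; squarings mod 695: 232^1=232, 232^2=309, 232^4=266, 232^8=561, 232^16=581, 232^32=486, 232^64=591, 232^128=391, 232^256=676, 232^512=361, 232^1024=356; 232^1108 = 232^4 * 232^16 * 232^64 * 232^1024 = 266 (mod 695); answer 266
Step 4: U3 = 266; d = 3; total draws C(13,4) = 715; favorable C(10,4) = 210; P = 42/143; answer 42/143

42/143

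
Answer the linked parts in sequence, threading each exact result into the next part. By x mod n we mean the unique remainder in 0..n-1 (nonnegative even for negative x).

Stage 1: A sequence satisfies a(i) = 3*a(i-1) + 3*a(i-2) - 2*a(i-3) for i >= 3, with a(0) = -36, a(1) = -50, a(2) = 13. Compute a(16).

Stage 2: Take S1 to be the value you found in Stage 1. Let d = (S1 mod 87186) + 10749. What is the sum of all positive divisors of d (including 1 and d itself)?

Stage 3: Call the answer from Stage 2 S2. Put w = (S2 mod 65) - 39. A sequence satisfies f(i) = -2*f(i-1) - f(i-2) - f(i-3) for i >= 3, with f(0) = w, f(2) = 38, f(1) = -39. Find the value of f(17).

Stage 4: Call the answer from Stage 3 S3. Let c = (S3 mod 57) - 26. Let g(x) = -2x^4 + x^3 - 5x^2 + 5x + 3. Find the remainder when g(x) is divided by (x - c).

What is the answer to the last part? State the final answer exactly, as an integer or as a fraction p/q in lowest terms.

Stage 1: a(3) = 3*(13) + 3*(-50) - 2*(-36) = -39; iterating: a(3)=-39, a(4)=22, a(5)=-77, a(6)=-87, a(7)=-536, a(8)=-1715, a(9)=-6579, a(10)=-23810, a(11)=-87737, a(12)=-321483, a(13)=-1180040, a(14)=-4329095, a(15)=-15884439, a(16)=-58280522; answer -58280522
Stage 2: S1 = -58280522; d = 57661; 57661 = 23^2 * 109; sigma = (1 + 23 + 529) * (1 + 109) = 553 * 110 = 60830; answer 60830
Stage 3: S2 = 60830; w = 16; f(3) = -2*(38) - 1*(-39) - 1*(16) = -53; iterating: f(3)=-53, f(4)=107, f(5)=-199, f(6)=344, f(7)=-596, f(8)=1047, f(9)=-1842, f(10)=3233, f(11)=-5671, f(12)=9951, f(13)=-17464, f(14)=30648, f(15)=-53783, f(16)=94382, f(17)=-165629; answer -165629
Stage 4: S3 = -165629; c = -13; remainder = value at the root: -2*(-13)^4 + 1*(-13)^3 - 5*(-13)^2 + 5*(-13)^1 + 3 = (-57122) + (-2197) + (-845) + (-65) + (3) = -60226; answer -60226

-60226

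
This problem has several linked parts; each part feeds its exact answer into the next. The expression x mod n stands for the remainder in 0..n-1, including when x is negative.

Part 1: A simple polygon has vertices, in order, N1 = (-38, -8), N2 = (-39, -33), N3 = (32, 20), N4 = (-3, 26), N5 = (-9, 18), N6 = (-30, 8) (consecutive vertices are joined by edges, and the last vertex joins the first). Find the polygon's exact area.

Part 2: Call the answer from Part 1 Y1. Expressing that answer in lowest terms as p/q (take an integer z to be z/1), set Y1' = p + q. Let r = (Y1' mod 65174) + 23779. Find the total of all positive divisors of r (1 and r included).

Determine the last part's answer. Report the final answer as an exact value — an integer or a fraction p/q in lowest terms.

39672

Part 1: cross terms: (-38*-33 - -39*-8)=942, (-39*20 - 32*-33)=276, (32*26 - -3*20)=892, (-3*18 - -9*26)=180, (-9*8 - -30*18)=468, (-30*-8 - -38*8)=544; twice the area = |3302| = 3302; area = 1651; answer 1651
Part 2: Y1 = 1651; threaded value p + q = 1652; r = 25431; 25431 = 3 * 7^2 * 173; sigma = (1 + 3) * (1 + 7 + 49) * (1 + 173) = 4 * 57 * 174 = 39672; answer 39672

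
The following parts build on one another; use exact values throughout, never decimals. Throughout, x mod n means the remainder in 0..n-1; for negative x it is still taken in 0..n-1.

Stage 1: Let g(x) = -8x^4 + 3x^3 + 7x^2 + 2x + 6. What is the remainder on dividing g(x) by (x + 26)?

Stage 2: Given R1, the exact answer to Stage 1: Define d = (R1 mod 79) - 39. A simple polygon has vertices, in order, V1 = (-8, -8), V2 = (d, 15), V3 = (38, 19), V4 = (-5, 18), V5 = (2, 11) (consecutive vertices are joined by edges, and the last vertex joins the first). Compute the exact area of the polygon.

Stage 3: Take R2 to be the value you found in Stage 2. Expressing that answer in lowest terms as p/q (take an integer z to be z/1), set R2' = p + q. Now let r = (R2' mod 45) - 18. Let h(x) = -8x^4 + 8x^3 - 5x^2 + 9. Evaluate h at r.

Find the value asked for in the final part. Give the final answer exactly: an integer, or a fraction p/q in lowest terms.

Stage 1: remainder = value at the root: -8*(-26)^4 + 3*(-26)^3 + 7*(-26)^2 + 2*(-26)^1 + 6 = (-3655808) + (-52728) + (4732) + (-52) + (6) = -3703850; answer -3703850
Stage 2: R1 = -3703850; d = 26; cross terms: (-8*15 - 26*-8)=88, (26*19 - 38*15)=-76, (38*18 - -5*19)=779, (-5*11 - 2*18)=-91, (2*-8 - -8*11)=72; twice the area = |772| = 772; area = 386; answer 386
Stage 3: R2 = 386; threaded value p + q = 387; r = 9; -8*(9)^4 + 8*(9)^3 - 5*(9)^2 + 9 = (-52488) + (5832) + (-405) + (9) = -47052; answer -47052

-47052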